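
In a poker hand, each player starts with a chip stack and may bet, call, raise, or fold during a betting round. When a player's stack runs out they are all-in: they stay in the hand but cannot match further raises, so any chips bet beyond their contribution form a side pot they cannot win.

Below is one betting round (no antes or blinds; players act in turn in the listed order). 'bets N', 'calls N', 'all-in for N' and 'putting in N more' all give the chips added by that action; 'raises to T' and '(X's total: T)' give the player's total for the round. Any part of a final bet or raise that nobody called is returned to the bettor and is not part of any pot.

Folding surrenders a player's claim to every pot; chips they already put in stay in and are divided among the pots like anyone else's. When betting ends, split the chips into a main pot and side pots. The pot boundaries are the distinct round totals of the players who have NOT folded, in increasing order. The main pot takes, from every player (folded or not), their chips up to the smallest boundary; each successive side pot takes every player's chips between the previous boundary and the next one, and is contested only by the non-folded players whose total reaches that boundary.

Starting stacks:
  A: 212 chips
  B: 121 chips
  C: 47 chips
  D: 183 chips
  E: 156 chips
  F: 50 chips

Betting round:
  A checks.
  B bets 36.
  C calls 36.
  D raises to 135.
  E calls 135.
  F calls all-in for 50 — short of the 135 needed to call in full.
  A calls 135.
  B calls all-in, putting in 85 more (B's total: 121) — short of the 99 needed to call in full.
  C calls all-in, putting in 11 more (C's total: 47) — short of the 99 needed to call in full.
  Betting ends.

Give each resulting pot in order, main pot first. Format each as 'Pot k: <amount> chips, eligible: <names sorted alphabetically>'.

Contributions: A=135, B=121, C=47, D=135, E=135, F=50
Pot levels (distinct totals of non-folded players): 47, 50, 121, 135
Layer 1-47: 47 each from A, B, C, D, E, F = 47*6 = 282 chips; eligible A, B, C, D, E, F
Layer 48-50: 3 each from A, B, D, E, F = 3*5 = 15 chips; eligible A, B, D, E, F
Layer 51-121: 71 each from A, B, D, E = 71*4 = 284 chips; eligible A, B, D, E
Layer 122-135: 14 each from A, D, E = 14*3 = 42 chips; eligible A, D, E

Pot 1: 282 chips, eligible: A, B, C, D, E, F
Pot 2: 15 chips, eligible: A, B, D, E, F
Pot 3: 284 chips, eligible: A, B, D, E
Pot 4: 42 chips, eligible: A, D, E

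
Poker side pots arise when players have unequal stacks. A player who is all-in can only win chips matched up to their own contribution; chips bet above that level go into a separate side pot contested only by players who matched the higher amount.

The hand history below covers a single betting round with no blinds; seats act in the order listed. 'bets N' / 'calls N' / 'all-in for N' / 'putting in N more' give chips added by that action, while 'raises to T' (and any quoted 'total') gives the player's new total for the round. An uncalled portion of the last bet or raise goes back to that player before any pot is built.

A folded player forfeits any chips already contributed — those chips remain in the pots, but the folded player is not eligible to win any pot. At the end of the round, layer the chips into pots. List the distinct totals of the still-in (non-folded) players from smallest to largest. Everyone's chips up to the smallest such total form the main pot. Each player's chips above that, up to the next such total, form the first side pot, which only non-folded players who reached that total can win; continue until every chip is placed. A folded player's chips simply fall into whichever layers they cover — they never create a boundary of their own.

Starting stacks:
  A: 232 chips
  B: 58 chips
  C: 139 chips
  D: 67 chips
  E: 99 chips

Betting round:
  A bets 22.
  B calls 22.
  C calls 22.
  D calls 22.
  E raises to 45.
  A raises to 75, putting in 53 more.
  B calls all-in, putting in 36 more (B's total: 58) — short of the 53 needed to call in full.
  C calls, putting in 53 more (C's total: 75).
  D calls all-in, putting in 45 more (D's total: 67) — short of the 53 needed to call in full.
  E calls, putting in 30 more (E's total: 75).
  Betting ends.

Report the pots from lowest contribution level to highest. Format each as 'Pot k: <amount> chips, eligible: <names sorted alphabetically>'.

Contributions: A=75, B=58, C=75, D=67, E=75
Pot levels (distinct totals of non-folded players): 58, 67, 75
Layer 1-58: 58 each from A, B, C, D, E = 58*5 = 290 chips; eligible A, B, C, D, E
Layer 59-67: 9 each from A, C, D, E = 9*4 = 36 chips; eligible A, C, D, E
Layer 68-75: 8 each from A, C, E = 8*3 = 24 chips; eligible A, C, E

Pot 1: 290 chips, eligible: A, B, C, D, E
Pot 2: 36 chips, eligible: A, C, D, E
Pot 3: 24 chips, eligible: A, C, E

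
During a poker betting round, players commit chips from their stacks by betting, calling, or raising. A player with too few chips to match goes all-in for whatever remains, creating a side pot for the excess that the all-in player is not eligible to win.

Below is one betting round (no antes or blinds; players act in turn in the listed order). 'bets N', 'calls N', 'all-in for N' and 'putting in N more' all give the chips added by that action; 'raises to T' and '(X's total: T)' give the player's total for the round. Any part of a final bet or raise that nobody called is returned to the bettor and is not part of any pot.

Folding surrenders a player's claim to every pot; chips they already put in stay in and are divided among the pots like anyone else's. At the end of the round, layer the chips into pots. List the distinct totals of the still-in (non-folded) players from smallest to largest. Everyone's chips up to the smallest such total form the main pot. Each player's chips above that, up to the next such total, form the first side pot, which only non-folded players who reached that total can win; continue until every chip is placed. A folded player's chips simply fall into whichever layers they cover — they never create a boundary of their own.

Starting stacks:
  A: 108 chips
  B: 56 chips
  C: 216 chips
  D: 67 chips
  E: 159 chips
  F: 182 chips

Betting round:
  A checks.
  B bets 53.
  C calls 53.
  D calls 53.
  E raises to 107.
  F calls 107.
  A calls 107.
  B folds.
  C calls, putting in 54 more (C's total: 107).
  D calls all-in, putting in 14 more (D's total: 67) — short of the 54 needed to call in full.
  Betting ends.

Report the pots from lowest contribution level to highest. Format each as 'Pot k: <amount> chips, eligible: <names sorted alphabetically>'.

Pot 1: 388 chips, eligible: A, C, D, E, F
Pot 2: 160 chips, eligible: A, C, E, F

Derivation:
Contributions: A=107, B=53, C=107, D=67, E=107, F=107
Folded: B
Pot levels (distinct totals of non-folded players): 67, 107
Layer 1-67: A 67 + B 53 + C 67 + D 67 + E 67 + F 67 = 388 chips; eligible A, C, D, E, F
Layer 68-107: 40 each from A, C, E, F = 40*4 = 160 chips; eligible A, C, E, F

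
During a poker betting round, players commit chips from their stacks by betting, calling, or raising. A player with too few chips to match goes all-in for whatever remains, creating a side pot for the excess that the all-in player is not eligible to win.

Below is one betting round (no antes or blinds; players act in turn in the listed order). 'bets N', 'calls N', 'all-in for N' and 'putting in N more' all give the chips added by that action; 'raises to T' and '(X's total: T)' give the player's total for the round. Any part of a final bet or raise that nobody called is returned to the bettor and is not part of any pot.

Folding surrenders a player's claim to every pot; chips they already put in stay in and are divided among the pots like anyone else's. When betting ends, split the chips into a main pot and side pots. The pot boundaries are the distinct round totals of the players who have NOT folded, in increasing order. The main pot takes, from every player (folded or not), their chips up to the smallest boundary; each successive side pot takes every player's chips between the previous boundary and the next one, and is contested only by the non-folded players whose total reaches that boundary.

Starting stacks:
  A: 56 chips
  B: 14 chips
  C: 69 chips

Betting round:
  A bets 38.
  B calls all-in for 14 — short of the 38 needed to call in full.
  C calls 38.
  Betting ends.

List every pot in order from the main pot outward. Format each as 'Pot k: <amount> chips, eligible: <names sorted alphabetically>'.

Contributions: A=38, B=14, C=38
Pot levels (distinct totals of non-folded players): 14, 38
Layer 1-14: 14 each from A, B, C = 14*3 = 42 chips; eligible A, B, C
Layer 15-38: 24 each from A, C = 24*2 = 48 chips; eligible A, C

Pot 1: 42 chips, eligible: A, B, C
Pot 2: 48 chips, eligible: A, C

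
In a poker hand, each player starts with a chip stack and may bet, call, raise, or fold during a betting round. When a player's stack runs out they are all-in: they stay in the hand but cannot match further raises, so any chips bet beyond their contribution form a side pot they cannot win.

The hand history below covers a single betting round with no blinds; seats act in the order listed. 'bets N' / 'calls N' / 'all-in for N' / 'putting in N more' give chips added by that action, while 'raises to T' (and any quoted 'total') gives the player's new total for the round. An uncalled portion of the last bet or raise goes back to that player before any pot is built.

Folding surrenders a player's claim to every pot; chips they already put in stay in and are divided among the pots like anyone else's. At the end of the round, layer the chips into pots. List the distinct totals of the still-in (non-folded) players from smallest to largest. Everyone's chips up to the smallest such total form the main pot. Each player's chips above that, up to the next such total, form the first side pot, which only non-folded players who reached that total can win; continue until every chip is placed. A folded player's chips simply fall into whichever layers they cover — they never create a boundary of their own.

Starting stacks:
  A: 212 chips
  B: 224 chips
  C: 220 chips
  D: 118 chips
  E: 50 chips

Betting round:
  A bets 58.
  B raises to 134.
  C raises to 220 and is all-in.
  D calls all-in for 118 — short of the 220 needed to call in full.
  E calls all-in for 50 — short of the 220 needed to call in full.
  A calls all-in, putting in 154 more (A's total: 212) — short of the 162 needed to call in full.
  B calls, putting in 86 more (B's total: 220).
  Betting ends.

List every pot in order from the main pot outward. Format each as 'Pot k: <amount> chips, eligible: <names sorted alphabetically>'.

Contributions: A=212, B=220, C=220, D=118, E=50
Pot levels (distinct totals of non-folded players): 50, 118, 212, 220
Layer 1-50: 50 each from A, B, C, D, E = 50*5 = 250 chips; eligible A, B, C, D, E
Layer 51-118: 68 each from A, B, C, D = 68*4 = 272 chips; eligible A, B, C, D
Layer 119-212: 94 each from A, B, C = 94*3 = 282 chips; eligible A, B, C
Layer 213-220: 8 each from B, C = 8*2 = 16 chips; eligible B, C

Pot 1: 250 chips, eligible: A, B, C, D, E
Pot 2: 272 chips, eligible: A, B, C, D
Pot 3: 282 chips, eligible: A, B, C
Pot 4: 16 chips, eligible: B, C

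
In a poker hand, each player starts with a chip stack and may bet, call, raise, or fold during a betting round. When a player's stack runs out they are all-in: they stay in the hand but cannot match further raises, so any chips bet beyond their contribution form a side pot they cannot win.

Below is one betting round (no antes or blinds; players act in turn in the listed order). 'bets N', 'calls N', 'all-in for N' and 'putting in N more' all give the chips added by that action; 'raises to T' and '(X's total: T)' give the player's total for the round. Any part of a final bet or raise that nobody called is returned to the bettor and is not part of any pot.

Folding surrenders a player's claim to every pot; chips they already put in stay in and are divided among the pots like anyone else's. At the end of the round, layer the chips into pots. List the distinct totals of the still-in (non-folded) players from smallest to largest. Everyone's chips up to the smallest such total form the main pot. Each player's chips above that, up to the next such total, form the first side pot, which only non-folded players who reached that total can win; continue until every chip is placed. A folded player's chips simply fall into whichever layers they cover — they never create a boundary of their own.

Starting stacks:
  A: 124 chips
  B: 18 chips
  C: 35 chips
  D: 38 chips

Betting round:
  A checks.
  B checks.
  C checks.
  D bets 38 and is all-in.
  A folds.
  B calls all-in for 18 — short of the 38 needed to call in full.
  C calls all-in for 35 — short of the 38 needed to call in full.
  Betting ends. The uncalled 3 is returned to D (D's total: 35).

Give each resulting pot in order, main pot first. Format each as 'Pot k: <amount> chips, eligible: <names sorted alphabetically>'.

Contributions (after 3 returned to D): B=18, C=35, D=35
Folded: A
Pot levels (distinct totals of non-folded players): 18, 35
Layer 1-18: 18 each from B, C, D = 18*3 = 54 chips; eligible B, C, D
Layer 19-35: 17 each from C, D = 17*2 = 34 chips; eligible C, D

Pot 1: 54 chips, eligible: B, C, D
Pot 2: 34 chips, eligible: C, D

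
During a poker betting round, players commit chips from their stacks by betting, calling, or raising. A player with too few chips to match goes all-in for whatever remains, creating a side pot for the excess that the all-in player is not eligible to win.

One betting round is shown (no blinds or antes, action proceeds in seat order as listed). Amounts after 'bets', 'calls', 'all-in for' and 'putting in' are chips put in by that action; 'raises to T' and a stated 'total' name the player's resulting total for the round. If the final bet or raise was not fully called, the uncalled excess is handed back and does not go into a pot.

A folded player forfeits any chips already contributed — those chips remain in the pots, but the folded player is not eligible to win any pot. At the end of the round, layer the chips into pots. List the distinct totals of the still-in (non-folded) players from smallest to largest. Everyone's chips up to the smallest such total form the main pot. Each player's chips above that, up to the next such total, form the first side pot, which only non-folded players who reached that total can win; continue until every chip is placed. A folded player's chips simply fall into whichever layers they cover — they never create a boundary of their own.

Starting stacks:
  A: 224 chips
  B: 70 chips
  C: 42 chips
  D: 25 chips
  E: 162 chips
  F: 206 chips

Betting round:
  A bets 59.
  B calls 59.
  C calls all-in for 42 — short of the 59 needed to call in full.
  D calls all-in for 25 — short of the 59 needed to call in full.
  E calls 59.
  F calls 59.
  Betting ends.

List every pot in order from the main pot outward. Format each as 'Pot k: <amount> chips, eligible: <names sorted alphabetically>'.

Pot 1: 150 chips, eligible: A, B, C, D, E, F
Pot 2: 85 chips, eligible: A, B, C, E, F
Pot 3: 68 chips, eligible: A, B, E, F

Derivation:
Contributions: A=59, B=59, C=42, D=25, E=59, F=59
Pot levels (distinct totals of non-folded players): 25, 42, 59
Layer 1-25: 25 each from A, B, C, D, E, F = 25*6 = 150 chips; eligible A, B, C, D, E, F
Layer 26-42: 17 each from A, B, C, E, F = 17*5 = 85 chips; eligible A, B, C, E, F
Layer 43-59: 17 each from A, B, E, F = 17*4 = 68 chips; eligible A, B, E, F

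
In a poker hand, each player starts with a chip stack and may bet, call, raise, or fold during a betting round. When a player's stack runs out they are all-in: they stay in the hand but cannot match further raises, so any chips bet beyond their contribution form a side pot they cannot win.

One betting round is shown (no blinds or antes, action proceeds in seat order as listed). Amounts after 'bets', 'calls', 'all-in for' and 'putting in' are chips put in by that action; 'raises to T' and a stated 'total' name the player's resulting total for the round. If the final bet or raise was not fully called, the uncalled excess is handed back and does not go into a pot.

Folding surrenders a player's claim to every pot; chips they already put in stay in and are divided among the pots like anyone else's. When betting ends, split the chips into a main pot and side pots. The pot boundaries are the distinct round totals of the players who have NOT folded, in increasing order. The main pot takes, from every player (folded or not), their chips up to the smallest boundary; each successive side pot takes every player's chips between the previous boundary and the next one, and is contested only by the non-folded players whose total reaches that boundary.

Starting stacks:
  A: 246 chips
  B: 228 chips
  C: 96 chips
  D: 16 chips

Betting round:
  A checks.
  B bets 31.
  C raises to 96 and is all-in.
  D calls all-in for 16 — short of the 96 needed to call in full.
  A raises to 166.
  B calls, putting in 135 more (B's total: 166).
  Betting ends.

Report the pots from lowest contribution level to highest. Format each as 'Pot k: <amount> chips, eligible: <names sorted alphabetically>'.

Contributions: A=166, B=166, C=96, D=16
Pot levels (distinct totals of non-folded players): 16, 96, 166
Layer 1-16: 16 each from A, B, C, D = 16*4 = 64 chips; eligible A, B, C, D
Layer 17-96: 80 each from A, B, C = 80*3 = 240 chips; eligible A, B, C
Layer 97-166: 70 each from A, B = 70*2 = 140 chips; eligible A, B

Pot 1: 64 chips, eligible: A, B, C, D
Pot 2: 240 chips, eligible: A, B, C
Pot 3: 140 chips, eligible: A, B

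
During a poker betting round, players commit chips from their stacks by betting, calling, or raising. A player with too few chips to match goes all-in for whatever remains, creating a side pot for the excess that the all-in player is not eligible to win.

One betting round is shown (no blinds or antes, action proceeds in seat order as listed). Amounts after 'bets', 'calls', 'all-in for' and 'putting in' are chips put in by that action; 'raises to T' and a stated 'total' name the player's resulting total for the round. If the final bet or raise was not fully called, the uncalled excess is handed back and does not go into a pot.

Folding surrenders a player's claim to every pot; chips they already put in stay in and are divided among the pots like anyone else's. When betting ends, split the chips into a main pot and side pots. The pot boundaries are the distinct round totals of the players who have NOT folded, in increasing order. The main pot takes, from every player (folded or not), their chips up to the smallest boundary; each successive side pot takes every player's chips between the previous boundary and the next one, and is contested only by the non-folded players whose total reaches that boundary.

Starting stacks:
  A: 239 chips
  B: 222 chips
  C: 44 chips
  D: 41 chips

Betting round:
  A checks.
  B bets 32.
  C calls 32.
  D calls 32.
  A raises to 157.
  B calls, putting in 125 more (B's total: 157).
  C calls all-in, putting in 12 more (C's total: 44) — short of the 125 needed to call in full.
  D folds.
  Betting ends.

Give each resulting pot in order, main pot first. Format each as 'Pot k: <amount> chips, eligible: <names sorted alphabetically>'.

Pot 1: 164 chips, eligible: A, B, C
Pot 2: 226 chips, eligible: A, B

Derivation:
Contributions: A=157, B=157, C=44, D=32
Folded: D
Pot levels (distinct totals of non-folded players): 44, 157
Layer 1-44: A 44 + B 44 + C 44 + D 32 = 164 chips; eligible A, B, C
Layer 45-157: 113 each from A, B = 113*2 = 226 chips; eligible A, B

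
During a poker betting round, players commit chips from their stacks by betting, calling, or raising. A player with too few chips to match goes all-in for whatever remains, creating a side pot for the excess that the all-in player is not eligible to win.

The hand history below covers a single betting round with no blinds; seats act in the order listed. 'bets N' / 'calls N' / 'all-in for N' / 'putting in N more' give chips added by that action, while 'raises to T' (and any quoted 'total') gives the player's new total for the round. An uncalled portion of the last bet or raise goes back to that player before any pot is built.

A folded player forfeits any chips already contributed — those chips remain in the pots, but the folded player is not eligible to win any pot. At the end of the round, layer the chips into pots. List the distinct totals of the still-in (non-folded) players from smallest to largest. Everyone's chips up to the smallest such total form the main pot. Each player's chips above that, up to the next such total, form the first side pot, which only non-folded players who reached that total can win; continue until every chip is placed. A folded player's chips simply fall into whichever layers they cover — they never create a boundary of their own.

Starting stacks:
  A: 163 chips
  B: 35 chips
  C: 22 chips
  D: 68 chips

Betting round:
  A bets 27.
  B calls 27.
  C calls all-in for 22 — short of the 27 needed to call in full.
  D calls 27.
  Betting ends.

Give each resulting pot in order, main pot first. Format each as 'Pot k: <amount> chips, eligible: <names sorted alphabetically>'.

Pot 1: 88 chips, eligible: A, B, C, D
Pot 2: 15 chips, eligible: A, B, D

Derivation:
Contributions: A=27, B=27, C=22, D=27
Pot levels (distinct totals of non-folded players): 22, 27
Layer 1-22: 22 each from A, B, C, D = 22*4 = 88 chips; eligible A, B, C, D
Layer 23-27: 5 each from A, B, D = 5*3 = 15 chips; eligible A, B, D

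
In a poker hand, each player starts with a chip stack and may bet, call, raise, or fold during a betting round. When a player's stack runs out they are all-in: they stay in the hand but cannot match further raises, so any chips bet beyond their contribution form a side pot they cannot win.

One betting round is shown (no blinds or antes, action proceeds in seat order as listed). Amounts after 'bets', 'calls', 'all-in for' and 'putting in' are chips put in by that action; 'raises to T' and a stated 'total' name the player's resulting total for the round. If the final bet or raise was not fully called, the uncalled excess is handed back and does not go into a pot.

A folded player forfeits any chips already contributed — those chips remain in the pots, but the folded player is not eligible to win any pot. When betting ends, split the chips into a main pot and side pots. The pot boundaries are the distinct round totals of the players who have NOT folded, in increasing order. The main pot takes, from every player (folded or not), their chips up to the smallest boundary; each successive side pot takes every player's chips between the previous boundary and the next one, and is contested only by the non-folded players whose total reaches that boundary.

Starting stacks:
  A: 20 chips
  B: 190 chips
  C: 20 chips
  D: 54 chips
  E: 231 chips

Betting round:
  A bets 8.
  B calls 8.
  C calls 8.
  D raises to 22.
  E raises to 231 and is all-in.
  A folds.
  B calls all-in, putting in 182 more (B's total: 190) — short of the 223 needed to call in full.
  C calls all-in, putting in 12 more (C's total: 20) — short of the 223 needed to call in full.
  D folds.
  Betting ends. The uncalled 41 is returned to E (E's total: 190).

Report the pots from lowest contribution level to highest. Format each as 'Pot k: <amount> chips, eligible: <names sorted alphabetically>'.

Contributions (after 41 returned to E): A=8, B=190, C=20, D=22, E=190
Folded: A, D
Pot levels (distinct totals of non-folded players): 20, 190
Layer 1-20: A 8 + B 20 + C 20 + D 20 + E 20 = 88 chips; eligible B, C, E
Layer 21-190: B 170 + D 2 + E 170 = 342 chips; eligible B, E

Pot 1: 88 chips, eligible: B, C, E
Pot 2: 342 chips, eligible: B, E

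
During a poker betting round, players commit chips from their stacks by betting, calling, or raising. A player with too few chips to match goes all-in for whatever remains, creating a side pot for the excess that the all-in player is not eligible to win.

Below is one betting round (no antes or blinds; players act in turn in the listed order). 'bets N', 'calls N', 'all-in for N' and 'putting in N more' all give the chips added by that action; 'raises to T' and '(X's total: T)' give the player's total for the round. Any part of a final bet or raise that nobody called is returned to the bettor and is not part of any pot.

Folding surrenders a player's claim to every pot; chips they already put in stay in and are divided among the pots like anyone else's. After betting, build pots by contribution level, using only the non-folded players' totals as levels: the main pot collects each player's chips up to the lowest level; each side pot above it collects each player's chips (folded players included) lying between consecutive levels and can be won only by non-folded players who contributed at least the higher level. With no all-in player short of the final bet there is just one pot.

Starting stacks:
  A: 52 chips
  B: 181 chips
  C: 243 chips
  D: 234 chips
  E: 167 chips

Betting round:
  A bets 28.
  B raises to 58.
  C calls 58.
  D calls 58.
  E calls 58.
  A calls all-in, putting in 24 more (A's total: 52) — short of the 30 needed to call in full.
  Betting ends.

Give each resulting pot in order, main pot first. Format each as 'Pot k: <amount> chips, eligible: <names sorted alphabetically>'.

Contributions: A=52, B=58, C=58, D=58, E=58
Pot levels (distinct totals of non-folded players): 52, 58
Layer 1-52: 52 each from A, B, C, D, E = 52*5 = 260 chips; eligible A, B, C, D, E
Layer 53-58: 6 each from B, C, D, E = 6*4 = 24 chips; eligible B, C, D, E

Pot 1: 260 chips, eligible: A, B, C, D, E
Pot 2: 24 chips, eligible: B, C, D, E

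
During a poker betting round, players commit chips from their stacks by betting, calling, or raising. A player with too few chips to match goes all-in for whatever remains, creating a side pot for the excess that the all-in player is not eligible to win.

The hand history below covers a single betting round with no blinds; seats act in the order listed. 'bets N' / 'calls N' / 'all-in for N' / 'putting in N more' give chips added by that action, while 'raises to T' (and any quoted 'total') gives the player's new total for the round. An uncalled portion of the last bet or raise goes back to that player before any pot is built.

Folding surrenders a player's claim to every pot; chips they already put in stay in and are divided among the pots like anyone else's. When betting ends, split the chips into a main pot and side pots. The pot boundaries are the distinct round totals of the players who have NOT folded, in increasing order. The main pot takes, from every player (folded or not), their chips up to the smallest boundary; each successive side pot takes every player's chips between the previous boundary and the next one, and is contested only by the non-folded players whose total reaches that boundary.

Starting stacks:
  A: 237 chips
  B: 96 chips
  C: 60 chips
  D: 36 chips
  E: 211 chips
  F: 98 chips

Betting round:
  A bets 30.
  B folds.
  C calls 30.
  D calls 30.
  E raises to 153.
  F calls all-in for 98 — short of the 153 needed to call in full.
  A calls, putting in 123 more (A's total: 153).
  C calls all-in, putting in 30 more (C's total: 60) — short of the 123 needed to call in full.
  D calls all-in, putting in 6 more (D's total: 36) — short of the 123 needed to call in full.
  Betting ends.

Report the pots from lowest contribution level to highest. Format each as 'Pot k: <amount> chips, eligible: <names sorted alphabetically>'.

Contributions: A=153, C=60, D=36, E=153, F=98
Folded: B
Pot levels (distinct totals of non-folded players): 36, 60, 98, 153
Layer 1-36: 36 each from A, C, D, E, F = 36*5 = 180 chips; eligible A, C, D, E, F
Layer 37-60: 24 each from A, C, E, F = 24*4 = 96 chips; eligible A, C, E, F
Layer 61-98: 38 each from A, E, F = 38*3 = 114 chips; eligible A, E, F
Layer 99-153: 55 each from A, E = 55*2 = 110 chips; eligible A, E

Pot 1: 180 chips, eligible: A, C, D, E, F
Pot 2: 96 chips, eligible: A, C, E, F
Pot 3: 114 chips, eligible: A, E, F
Pot 4: 110 chips, eligible: A, E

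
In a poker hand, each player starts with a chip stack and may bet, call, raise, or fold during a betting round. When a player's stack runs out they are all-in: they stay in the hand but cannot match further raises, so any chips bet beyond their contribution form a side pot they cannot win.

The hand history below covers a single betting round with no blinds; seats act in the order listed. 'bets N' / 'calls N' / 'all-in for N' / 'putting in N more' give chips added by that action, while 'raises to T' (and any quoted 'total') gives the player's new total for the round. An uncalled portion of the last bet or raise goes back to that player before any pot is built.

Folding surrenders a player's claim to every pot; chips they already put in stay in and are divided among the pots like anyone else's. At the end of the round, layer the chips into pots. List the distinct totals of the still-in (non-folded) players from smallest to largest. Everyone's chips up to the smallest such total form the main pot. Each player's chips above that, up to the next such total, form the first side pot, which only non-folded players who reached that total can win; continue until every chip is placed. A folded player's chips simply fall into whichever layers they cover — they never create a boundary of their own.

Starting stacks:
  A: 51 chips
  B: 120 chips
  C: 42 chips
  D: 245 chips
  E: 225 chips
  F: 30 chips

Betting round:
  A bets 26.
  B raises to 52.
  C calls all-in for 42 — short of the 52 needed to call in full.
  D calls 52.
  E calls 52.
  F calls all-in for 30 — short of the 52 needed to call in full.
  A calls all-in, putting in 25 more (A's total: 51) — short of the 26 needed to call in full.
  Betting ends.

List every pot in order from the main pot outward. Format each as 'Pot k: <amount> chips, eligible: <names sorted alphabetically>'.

Contributions: A=51, B=52, C=42, D=52, E=52, F=30
Pot levels (distinct totals of non-folded players): 30, 42, 51, 52
Layer 1-30: 30 each from A, B, C, D, E, F = 30*6 = 180 chips; eligible A, B, C, D, E, F
Layer 31-42: 12 each from A, B, C, D, E = 12*5 = 60 chips; eligible A, B, C, D, E
Layer 43-51: 9 each from A, B, D, E = 9*4 = 36 chips; eligible A, B, D, E
Layer 52-52: 1 each from B, D, E = 1*3 = 3 chips; eligible B, D, E

Pot 1: 180 chips, eligible: A, B, C, D, E, F
Pot 2: 60 chips, eligible: A, B, C, D, E
Pot 3: 36 chips, eligible: A, B, D, E
Pot 4: 3 chips, eligible: B, D, E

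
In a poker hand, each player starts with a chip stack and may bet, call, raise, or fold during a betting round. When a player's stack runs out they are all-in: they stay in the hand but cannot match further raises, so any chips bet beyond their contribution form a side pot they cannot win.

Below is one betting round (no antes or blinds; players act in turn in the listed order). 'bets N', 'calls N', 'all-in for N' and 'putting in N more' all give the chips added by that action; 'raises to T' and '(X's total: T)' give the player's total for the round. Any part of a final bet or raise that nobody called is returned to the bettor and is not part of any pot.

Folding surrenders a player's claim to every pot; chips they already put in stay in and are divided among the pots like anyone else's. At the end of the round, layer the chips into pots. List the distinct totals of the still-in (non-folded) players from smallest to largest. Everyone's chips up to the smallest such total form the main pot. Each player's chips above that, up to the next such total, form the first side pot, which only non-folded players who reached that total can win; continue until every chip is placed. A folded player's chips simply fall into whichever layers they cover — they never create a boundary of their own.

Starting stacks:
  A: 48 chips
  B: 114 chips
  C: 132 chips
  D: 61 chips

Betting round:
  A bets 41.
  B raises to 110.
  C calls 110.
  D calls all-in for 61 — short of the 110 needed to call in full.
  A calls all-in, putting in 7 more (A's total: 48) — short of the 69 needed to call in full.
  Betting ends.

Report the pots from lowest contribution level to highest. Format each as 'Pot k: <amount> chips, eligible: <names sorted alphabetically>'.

Contributions: A=48, B=110, C=110, D=61
Pot levels (distinct totals of non-folded players): 48, 61, 110
Layer 1-48: 48 each from A, B, C, D = 48*4 = 192 chips; eligible A, B, C, D
Layer 49-61: 13 each from B, C, D = 13*3 = 39 chips; eligible B, C, D
Layer 62-110: 49 each from B, C = 49*2 = 98 chips; eligible B, C

Pot 1: 192 chips, eligible: A, B, C, D
Pot 2: 39 chips, eligible: B, C, D
Pot 3: 98 chips, eligible: B, C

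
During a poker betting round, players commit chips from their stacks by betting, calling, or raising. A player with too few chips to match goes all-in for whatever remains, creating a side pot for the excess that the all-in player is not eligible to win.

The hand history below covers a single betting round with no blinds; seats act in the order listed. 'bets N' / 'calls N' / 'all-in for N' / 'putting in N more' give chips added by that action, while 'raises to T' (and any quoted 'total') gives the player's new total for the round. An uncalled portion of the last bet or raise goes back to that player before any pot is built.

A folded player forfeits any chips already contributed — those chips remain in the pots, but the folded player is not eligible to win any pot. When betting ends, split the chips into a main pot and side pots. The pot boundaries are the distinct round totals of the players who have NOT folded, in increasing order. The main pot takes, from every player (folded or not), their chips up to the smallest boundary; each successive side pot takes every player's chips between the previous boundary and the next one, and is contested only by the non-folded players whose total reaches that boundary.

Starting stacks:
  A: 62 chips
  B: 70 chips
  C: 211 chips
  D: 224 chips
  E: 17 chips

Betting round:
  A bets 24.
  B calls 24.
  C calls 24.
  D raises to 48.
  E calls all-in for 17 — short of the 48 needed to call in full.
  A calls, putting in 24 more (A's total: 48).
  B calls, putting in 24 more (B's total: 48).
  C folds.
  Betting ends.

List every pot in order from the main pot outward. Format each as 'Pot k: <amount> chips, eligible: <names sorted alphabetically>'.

Contributions: A=48, B=48, C=24, D=48, E=17
Folded: C
Pot levels (distinct totals of non-folded players): 17, 48
Layer 1-17: 17 each from A, B, C, D, E = 17*5 = 85 chips; eligible A, B, D, E
Layer 18-48: A 31 + B 31 + C 7 + D 31 = 100 chips; eligible A, B, D

Pot 1: 85 chips, eligible: A, B, D, E
Pot 2: 100 chips, eligible: A, B, D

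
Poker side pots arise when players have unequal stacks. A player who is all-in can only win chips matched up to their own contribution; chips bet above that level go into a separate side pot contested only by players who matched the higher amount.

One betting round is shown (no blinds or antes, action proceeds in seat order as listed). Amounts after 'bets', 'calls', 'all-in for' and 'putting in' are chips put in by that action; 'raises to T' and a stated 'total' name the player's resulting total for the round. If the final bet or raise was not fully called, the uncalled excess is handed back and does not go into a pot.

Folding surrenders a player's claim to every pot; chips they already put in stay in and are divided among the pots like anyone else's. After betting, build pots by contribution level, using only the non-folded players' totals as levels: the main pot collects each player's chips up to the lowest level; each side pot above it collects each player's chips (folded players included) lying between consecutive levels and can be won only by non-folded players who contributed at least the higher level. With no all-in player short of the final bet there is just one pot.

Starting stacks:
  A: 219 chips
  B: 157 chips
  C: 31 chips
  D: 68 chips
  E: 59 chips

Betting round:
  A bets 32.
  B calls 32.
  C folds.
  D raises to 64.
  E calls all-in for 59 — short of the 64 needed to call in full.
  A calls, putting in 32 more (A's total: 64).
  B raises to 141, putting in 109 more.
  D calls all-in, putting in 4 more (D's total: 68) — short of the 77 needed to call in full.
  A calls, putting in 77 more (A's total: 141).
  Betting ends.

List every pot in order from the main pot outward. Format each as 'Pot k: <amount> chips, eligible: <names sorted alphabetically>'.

Pot 1: 236 chips, eligible: A, B, D, E
Pot 2: 27 chips, eligible: A, B, D
Pot 3: 146 chips, eligible: A, B

Derivation:
Contributions: A=141, B=141, D=68, E=59
Folded: C
Pot levels (distinct totals of non-folded players): 59, 68, 141
Layer 1-59: 59 each from A, B, D, E = 59*4 = 236 chips; eligible A, B, D, E
Layer 60-68: 9 each from A, B, D = 9*3 = 27 chips; eligible A, B, D
Layer 69-141: 73 each from A, B = 73*2 = 146 chips; eligible A, B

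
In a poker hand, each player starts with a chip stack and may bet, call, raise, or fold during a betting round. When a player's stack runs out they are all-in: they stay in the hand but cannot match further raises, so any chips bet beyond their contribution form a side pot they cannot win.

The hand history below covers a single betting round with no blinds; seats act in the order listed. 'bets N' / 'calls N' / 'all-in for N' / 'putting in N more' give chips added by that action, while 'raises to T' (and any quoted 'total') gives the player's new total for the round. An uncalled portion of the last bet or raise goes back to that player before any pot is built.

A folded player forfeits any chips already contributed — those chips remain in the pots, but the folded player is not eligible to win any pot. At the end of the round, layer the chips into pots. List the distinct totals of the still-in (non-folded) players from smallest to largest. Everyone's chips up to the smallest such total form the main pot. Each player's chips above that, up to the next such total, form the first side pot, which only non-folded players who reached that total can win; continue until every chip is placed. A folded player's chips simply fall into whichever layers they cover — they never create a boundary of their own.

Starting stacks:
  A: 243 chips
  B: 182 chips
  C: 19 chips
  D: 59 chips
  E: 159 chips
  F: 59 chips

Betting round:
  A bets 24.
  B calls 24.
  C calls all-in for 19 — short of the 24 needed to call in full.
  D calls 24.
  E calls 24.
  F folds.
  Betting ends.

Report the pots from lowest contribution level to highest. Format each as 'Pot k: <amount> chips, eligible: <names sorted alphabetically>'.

Contributions: A=24, B=24, C=19, D=24, E=24
Folded: F
Pot levels (distinct totals of non-folded players): 19, 24
Layer 1-19: 19 each from A, B, C, D, E = 19*5 = 95 chips; eligible A, B, C, D, E
Layer 20-24: 5 each from A, B, D, E = 5*4 = 20 chips; eligible A, B, D, E

Pot 1: 95 chips, eligible: A, B, C, D, E
Pot 2: 20 chips, eligible: A, B, D, E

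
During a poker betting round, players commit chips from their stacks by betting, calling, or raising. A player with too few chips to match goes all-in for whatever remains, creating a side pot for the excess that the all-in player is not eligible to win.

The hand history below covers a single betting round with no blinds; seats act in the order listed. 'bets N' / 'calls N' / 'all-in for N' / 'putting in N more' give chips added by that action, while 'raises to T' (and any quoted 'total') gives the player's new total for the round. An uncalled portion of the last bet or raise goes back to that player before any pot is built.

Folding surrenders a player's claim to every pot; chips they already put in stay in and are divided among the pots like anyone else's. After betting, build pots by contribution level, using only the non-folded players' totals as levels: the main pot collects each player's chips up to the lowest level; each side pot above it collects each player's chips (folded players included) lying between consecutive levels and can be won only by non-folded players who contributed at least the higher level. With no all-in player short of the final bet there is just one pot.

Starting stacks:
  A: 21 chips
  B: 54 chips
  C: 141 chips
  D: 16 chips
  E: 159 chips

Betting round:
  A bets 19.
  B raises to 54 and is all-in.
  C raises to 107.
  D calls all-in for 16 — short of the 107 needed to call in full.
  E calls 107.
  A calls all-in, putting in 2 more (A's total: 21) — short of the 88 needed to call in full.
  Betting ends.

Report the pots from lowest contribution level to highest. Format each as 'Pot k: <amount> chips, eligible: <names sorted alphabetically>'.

Contributions: A=21, B=54, C=107, D=16, E=107
Pot levels (distinct totals of non-folded players): 16, 21, 54, 107
Layer 1-16: 16 each from A, B, C, D, E = 16*5 = 80 chips; eligible A, B, C, D, E
Layer 17-21: 5 each from A, B, C, E = 5*4 = 20 chips; eligible A, B, C, E
Layer 22-54: 33 each from B, C, E = 33*3 = 99 chips; eligible B, C, E
Layer 55-107: 53 each from C, E = 53*2 = 106 chips; eligible C, E

Pot 1: 80 chips, eligible: A, B, C, D, E
Pot 2: 20 chips, eligible: A, B, C, E
Pot 3: 99 chips, eligible: B, C, E
Pot 4: 106 chips, eligible: C, E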